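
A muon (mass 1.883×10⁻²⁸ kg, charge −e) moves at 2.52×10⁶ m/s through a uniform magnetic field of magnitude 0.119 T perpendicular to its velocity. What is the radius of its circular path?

r ≈ 0.0249 m

The magnetic force provides the centripetal force: |q|vB = mv²/r.
r = mv/(|q|B) = (1.883×10⁻²⁸)(2.52×10⁶)/((1.602×10⁻¹⁹)(0.119)) ≈ 0.0249 m.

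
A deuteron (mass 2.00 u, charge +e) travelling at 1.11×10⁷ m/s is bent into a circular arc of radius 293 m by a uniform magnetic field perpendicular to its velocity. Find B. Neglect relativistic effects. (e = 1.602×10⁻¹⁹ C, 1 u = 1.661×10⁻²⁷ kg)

B ≈ 7.86×10⁻⁴ T

From |q|vB = mv²/r, B = mv/(|q|r).
B = (3.322×10⁻²⁷)(1.11×10⁷)/((1.602×10⁻¹⁹)(293)) ≈ 7.86×10⁻⁴ T.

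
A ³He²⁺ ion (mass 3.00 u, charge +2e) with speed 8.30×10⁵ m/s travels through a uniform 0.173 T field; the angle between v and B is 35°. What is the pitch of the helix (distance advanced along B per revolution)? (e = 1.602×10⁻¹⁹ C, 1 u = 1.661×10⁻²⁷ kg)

p ≈ 0.384 m

v∥ = v cosθ = 8.30×10⁵·cos35° ≈ 6.799×10⁵ m/s.
T = 2πm/(|q|B) = 2π(4.983×10⁻²⁷)/((3.204×10⁻¹⁹)(0.173)) ≈ 5.648×10⁻⁷ s.
pitch = v∥ T = (6.799×10⁵)(5.648×10⁻⁷) ≈ 0.384 m.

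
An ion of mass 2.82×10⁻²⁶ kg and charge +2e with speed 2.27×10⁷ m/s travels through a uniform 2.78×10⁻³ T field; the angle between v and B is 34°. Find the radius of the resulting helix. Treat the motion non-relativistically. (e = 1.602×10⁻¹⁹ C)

v⊥ = v sinθ = 2.27×10⁷·sin34° ≈ 1.269×10⁷ m/s.
r = m v⊥/(|q|B) = (2.82×10⁻²⁶)(1.269×10⁷)/((3.204×10⁻¹⁹)(2.78×10⁻³)) ≈ 402 m.

r ≈ 402 m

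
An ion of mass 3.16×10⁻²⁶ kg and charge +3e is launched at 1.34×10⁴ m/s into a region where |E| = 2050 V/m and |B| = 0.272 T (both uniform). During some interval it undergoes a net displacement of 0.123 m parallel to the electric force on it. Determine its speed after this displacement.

v_f ≈ 8.86×10⁴ m/s

B does no work; ΔKE = |q|E d.
½mv_f² = ½mv₀² + |q|Ed = ½(3.16×10⁻²⁶)(1.34×10⁴)² + (4.806×10⁻¹⁹)(2050)(0.123) ≈ 2.837×10⁻¹⁸ J + 1.212×10⁻¹⁶ J ≈ 1.240×10⁻¹⁶ J.
v_f = √(2·1.240×10⁻¹⁶/3.16×10⁻²⁶) ≈ 8.86×10⁴ m/s.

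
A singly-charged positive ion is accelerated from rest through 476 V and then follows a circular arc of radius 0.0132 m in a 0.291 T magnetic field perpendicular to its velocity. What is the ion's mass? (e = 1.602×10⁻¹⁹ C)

Combine |q|V = ½mv² and r = mv/(|q|B): eliminate v to get m = qB²r²/(2V).
m = (1.602×10⁻¹⁹)(0.291)²(0.0132)²/(2·476) ≈ 2.48×10⁻²⁷ kg.

m ≈ 2.48×10⁻²⁷ kg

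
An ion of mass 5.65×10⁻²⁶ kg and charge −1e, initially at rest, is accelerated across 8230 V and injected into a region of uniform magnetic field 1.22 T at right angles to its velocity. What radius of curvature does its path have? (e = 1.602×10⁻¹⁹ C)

r ≈ 0.0625 m

Acceleration: |q|V = ½mv² ⇒ v = √(2|q|V/m) = √(2·1.602×10⁻¹⁹·8230/5.65×10⁻²⁶) ≈ 2.160×10⁵ m/s.
In the field: r = mv/(|q|B) = (5.65×10⁻²⁶)(2.160×10⁵)/((1.602×10⁻¹⁹)(1.22)) ≈ 0.0625 m.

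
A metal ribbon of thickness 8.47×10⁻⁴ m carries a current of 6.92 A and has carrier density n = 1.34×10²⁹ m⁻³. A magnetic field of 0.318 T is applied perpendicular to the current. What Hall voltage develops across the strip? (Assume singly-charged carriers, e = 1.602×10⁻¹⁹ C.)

V_H = IB/(n e t).
V_H = (6.92)(0.318)/((1.34×10²⁹)(1.602×10⁻¹⁹)(8.47×10⁻⁴)) ≈ 1.21×10⁻⁷ V.

V_H ≈ 1.21×10⁻⁷ V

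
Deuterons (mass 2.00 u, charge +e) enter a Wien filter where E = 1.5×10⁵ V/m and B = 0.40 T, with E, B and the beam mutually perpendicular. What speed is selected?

v = 3.8×10⁵ m/s

For undeflected motion the electric and magnetic forces balance: qE = qvB.
v = E/B = 1.5×10⁵/0.40 = 3.8×10⁵ m/s.
The result is independent of the particle's charge and mass.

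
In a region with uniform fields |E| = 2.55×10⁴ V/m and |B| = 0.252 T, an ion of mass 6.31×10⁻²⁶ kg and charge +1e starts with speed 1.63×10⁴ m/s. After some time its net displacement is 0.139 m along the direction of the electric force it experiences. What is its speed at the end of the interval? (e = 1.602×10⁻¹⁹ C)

B does no work; ΔKE = |q|E d.
½mv_f² = ½mv₀² + |q|Ed = ½(6.31×10⁻²⁶)(1.63×10⁴)² + (1.602×10⁻¹⁹)(2.55×10⁴)(0.139) ≈ 8.383×10⁻¹⁸ J + 5.678×10⁻¹⁶ J ≈ 5.762×10⁻¹⁶ J.
v_f = √(2·5.762×10⁻¹⁶/6.31×10⁻²⁶) ≈ 1.35×10⁵ m/s.

v_f ≈ 1.35×10⁵ m/s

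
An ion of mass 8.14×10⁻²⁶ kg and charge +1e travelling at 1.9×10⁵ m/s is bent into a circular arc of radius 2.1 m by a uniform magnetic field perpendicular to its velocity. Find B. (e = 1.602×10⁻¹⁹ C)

B ≈ 0.046 T

From |q|vB = mv²/r, B = mv/(|q|r).
B = (8.14×10⁻²⁶)(1.9×10⁵)/((1.602×10⁻¹⁹)(2.1)) ≈ 0.046 T.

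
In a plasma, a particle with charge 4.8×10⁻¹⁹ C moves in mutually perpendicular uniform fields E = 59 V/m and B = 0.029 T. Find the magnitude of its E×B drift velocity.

v_d ≈ 2000 m/s

The E×B drift speed is v_d = E/B.
v_d = 59/0.029 = 2000 m/s.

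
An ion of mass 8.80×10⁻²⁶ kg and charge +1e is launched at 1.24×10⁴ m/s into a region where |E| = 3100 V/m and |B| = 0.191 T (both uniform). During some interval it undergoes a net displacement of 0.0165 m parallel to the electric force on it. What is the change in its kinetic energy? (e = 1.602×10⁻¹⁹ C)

The magnetic force is always ⟂ v and does no work; only the electric force changes KE.
ΔKE = F_E · d = |q|E d = (1.602×10⁻¹⁹)(3100)(0.0165) ≈ 8.19×10⁻¹⁸ J.

ΔKE ≈ 8.19×10⁻¹⁸ J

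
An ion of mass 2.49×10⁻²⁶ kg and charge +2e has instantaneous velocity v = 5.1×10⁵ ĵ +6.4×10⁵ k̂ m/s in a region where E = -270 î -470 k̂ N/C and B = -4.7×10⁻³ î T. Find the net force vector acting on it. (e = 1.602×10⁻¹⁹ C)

F ≈ (-8.65×10⁻¹⁷, -9.64×10⁻¹⁶, 6.17×10⁻¹⁶) N

v×B = (0, -3010, 2400) N/C.
E + v×B = (-270, -3010, 1930) N/C.
F = q(E + v×B) = (3.204×10⁻¹⁹ C)·(-270, -3010, 1930) = (-8.65×10⁻¹⁷, -9.64×10⁻¹⁶, 6.17×10⁻¹⁶) N.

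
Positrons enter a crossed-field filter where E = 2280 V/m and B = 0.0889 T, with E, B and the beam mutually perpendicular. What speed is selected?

For undeflected motion the electric and magnetic forces balance: qE = qvB.
v = E/B = 2280/0.0889 = 2.56×10⁴ m/s.
The result is independent of the particle's charge and mass.

v = 2.56×10⁴ m/s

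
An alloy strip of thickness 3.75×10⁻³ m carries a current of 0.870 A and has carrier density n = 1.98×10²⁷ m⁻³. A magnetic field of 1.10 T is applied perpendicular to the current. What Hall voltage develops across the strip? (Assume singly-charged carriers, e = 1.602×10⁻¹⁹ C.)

V_H = IB/(n e t).
V_H = (0.870)(1.10)/((1.98×10²⁷)(1.602×10⁻¹⁹)(3.75×10⁻³)) ≈ 8.05×10⁻⁷ V.

V_H ≈ 8.05×10⁻⁷ V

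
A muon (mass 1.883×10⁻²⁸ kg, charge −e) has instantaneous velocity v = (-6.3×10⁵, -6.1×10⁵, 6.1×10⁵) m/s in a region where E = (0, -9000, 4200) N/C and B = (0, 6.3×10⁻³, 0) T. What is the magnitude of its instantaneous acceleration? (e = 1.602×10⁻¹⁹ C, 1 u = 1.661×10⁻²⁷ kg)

|a| ≈ 8.33×10¹² m/s²

v×B = (-3840, 0, -3970) N/C.
E + v×B = (-3840, -9000, 231) N/C.
F = q(E + v×B) = (−1.602×10⁻¹⁹ C)·(-3840, -9000, 231) = (6.16×10⁻¹⁶, 1.44×10⁻¹⁵, -3.70×10⁻¹⁷) N.
|a| = |F|/m = 1.568×10⁻¹⁵/1.883×10⁻²⁸ ≈ 8.33×10¹² m/s².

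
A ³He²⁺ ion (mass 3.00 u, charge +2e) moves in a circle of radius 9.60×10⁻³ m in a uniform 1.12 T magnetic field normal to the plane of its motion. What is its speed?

From |q|vB = mv²/r, v = |q|Br/m.
v = (3.204×10⁻¹⁹)(1.12)(9.60×10⁻³)/4.983×10⁻²⁷ ≈ 6.91×10⁵ m/s.

v ≈ 6.91×10⁵ m/s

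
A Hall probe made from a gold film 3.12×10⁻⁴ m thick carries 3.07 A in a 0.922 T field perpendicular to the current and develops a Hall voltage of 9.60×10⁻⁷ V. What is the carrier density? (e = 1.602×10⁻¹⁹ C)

From V_H = IB/(n e t), n = IB/(V_H e t).
n = (3.07)(0.922)/((9.60×10⁻⁷)(1.602×10⁻¹⁹)(3.12×10⁻⁴)) ≈ 5.90×10²⁸ m⁻³.

n ≈ 5.90×10²⁸ m⁻³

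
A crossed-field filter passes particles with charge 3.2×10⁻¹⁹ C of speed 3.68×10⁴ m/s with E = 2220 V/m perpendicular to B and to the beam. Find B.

Balance of forces in the selector: qE = qvB ⇒ B = E/v.
B = 2220/3.68×10⁴ = 0.0603 T.

B = 0.0603 T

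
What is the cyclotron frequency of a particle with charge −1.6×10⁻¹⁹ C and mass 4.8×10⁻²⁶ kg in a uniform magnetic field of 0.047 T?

f ≈ 2.5×10⁴ Hz

f = |q|B/(2πm).
f = (1.6×10⁻¹⁹)(0.047)/(2π·4.8×10⁻²⁶) ≈ 2.5×10⁴ Hz.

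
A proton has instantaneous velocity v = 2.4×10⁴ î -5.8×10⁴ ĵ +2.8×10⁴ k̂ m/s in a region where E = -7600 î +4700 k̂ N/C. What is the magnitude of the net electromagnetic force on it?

|F| ≈ 1.43×10⁻¹⁵ N

Only an electric field acts, so F = qE = (1.602×10⁻¹⁹ C)·(-7600, 0, 4700) = (-1.22×10⁻¹⁵, 0, 7.53×10⁻¹⁶) N.
|F| = 1.43×10⁻¹⁵ N.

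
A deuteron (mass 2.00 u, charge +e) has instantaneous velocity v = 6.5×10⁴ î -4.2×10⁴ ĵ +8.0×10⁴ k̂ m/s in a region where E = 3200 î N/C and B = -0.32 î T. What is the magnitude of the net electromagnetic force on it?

|F| ≈ 4.66×10⁻¹⁵ N

v×B = (0, -2.56×10⁴, -1.34×10⁴) N/C.
E + v×B = (3200, -2.56×10⁴, -1.34×10⁴) N/C.
F = q(E + v×B) = (1.602×10⁻¹⁹ C)·(3200, -2.56×10⁴, -1.34×10⁴) = (5.13×10⁻¹⁶, -4.10×10⁻¹⁵, -2.15×10⁻¹⁵) N.
|F| = 4.66×10⁻¹⁵ N.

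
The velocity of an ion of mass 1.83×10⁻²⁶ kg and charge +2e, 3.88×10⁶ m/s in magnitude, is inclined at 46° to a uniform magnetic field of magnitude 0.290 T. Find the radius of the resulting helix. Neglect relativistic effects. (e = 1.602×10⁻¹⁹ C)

r ≈ 0.550 m

v⊥ = v sinθ = 3.88×10⁶·sin46° ≈ 2.791×10⁶ m/s.
r = m v⊥/(|q|B) = (1.83×10⁻²⁶)(2.791×10⁶)/((3.204×10⁻¹⁹)(0.290)) ≈ 0.550 m.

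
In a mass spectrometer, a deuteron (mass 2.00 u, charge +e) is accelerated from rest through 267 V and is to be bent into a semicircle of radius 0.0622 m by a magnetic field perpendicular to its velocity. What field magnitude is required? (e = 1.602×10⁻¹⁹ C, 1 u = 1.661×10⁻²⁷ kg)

B ≈ 0.0535 T

v = √(2|q|V/m) = √(2·1.602×10⁻¹⁹·267/3.322×10⁻²⁷) ≈ 1.605×10⁵ m/s.
B = mv/(|q|r) = (3.322×10⁻²⁷)(1.605×10⁵)/((1.602×10⁻¹⁹)(0.0622)) ≈ 0.0535 T.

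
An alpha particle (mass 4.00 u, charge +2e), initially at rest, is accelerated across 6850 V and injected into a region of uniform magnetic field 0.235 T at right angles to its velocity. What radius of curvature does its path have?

Acceleration: |q|V = ½mv² ⇒ v = √(2|q|V/m) = √(2·3.204×10⁻¹⁹·6850/6.644×10⁻²⁷) ≈ 8.128×10⁵ m/s.
In the field: r = mv/(|q|B) = (6.644×10⁻²⁷)(8.128×10⁵)/((3.204×10⁻¹⁹)(0.235)) ≈ 0.0717 m.

r ≈ 0.0717 m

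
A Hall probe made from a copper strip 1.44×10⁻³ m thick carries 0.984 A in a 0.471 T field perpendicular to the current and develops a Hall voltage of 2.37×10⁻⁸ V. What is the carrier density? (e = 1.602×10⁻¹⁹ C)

From V_H = IB/(n e t), n = IB/(V_H e t).
n = (0.984)(0.471)/((2.37×10⁻⁸)(1.602×10⁻¹⁹)(1.44×10⁻³)) ≈ 8.48×10²⁸ m⁻³.

n ≈ 8.48×10²⁸ m⁻³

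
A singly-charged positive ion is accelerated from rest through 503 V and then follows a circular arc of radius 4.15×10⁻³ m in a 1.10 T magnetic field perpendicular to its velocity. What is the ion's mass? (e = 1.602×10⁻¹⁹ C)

Combine |q|V = ½mv² and r = mv/(|q|B): eliminate v to get m = qB²r²/(2V).
m = (1.602×10⁻¹⁹)(1.10)²(4.15×10⁻³)²/(2·503) ≈ 3.32×10⁻²⁷ kg.

m ≈ 3.32×10⁻²⁷ kg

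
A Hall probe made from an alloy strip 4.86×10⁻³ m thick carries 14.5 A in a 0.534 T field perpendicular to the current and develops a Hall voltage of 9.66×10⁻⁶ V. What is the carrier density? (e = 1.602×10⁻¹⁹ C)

n ≈ 1.03×10²⁷ m⁻³

From V_H = IB/(n e t), n = IB/(V_H e t).
n = (14.5)(0.534)/((9.66×10⁻⁶)(1.602×10⁻¹⁹)(4.86×10⁻³)) ≈ 1.03×10²⁷ m⁻³.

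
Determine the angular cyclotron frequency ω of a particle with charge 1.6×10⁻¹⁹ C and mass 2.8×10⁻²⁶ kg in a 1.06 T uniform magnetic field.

ω ≈ 6.06×10⁶ rad/s

ω = |q|B/m.
ω = (1.6×10⁻¹⁹)(1.06)/2.8×10⁻²⁶ ≈ 6.06×10⁶ rad/s.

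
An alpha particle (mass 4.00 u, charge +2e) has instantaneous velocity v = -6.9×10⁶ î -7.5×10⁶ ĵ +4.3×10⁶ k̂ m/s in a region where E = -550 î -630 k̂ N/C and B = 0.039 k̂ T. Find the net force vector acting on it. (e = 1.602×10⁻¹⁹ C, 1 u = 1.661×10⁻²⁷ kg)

F ≈ (-9.39×10⁻¹⁴, 8.62×10⁻¹⁴, -2.02×10⁻¹⁶) N

v×B = (-2.92×10⁵, 2.69×10⁵, 0) N/C.
E + v×B = (-2.93×10⁵, 2.69×10⁵, -630) N/C.
F = q(E + v×B) = (3.204×10⁻¹⁹ C)·(-2.93×10⁵, 2.69×10⁵, -630) = (-9.39×10⁻¹⁴, 8.62×10⁻¹⁴, -2.02×10⁻¹⁶) N.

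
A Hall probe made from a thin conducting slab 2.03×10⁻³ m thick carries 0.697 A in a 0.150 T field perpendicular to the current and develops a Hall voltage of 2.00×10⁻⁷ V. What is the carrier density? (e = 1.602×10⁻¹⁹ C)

From V_H = IB/(n e t), n = IB/(V_H e t).
n = (0.697)(0.150)/((2.00×10⁻⁷)(1.602×10⁻¹⁹)(2.03×10⁻³)) ≈ 1.61×10²⁷ m⁻³.

n ≈ 1.61×10²⁷ m⁻³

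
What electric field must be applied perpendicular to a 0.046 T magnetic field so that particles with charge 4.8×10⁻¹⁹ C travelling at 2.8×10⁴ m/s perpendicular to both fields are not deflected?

E = 1300 V/m

For straight-line motion qE = qvB, so E = vB.
E = 2.8×10⁴ × 0.046 = 1300 V/m.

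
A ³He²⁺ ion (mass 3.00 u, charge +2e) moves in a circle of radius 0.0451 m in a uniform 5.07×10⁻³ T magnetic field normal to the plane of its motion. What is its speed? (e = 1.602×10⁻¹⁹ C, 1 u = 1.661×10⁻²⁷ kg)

v ≈ 1.47×10⁴ m/s

From |q|vB = mv²/r, v = |q|Br/m.
v = (3.204×10⁻¹⁹)(5.07×10⁻³)(0.0451)/4.983×10⁻²⁷ ≈ 1.47×10⁴ m/s.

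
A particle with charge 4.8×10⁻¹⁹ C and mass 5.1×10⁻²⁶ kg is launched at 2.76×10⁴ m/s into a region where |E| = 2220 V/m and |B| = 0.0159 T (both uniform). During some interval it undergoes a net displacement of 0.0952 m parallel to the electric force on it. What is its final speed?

B does no work; ΔKE = |q|E d.
½mv_f² = ½mv₀² + |q|Ed = ½(5.1×10⁻²⁶)(2.76×10⁴)² + (4.8×10⁻¹⁹)(2220)(0.0952) ≈ 1.942×10⁻¹⁷ J + 1.014×10⁻¹⁶ J ≈ 1.209×10⁻¹⁶ J.
v_f = √(2·1.209×10⁻¹⁶/5.1×10⁻²⁶) ≈ 6.88×10⁴ m/s.

v_f ≈ 6.88×10⁴ m/s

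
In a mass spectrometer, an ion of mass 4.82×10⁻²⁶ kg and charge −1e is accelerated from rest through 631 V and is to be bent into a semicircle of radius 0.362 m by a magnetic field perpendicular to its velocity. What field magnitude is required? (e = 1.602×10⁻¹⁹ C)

B ≈ 0.0538 T

v = √(2|q|V/m) = √(2·1.602×10⁻¹⁹·631/4.82×10⁻²⁶) ≈ 6.476×10⁴ m/s.
B = mv/(|q|r) = (4.82×10⁻²⁶)(6.476×10⁴)/((1.602×10⁻¹⁹)(0.362)) ≈ 0.0538 T.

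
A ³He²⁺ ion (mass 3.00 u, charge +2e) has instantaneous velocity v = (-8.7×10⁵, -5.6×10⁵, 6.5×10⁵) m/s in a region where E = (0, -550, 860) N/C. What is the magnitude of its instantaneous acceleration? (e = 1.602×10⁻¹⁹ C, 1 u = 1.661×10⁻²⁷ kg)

Only an electric field acts, so F = qE = (3.204×10⁻¹⁹ C)·(0, -550, 860) = (0, -1.76×10⁻¹⁶, 2.76×10⁻¹⁶) N.
|a| = |F|/m = 3.271×10⁻¹⁶/4.983×10⁻²⁷ ≈ 6.56×10¹⁰ m/s².

|a| ≈ 6.56×10¹⁰ m/s²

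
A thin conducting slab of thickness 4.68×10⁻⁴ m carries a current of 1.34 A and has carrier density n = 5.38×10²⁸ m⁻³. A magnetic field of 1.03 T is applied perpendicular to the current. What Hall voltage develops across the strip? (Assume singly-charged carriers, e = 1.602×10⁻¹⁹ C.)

V_H ≈ 3.42×10⁻⁷ V

V_H = IB/(n e t).
V_H = (1.34)(1.03)/((5.38×10²⁸)(1.602×10⁻¹⁹)(4.68×10⁻⁴)) ≈ 3.42×10⁻⁷ V.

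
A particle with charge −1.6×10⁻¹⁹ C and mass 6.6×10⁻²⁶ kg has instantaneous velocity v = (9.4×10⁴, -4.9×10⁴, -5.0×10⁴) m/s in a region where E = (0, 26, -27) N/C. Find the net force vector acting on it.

F ≈ (0, -4.16×10⁻¹⁸, 4.32×10⁻¹⁸) N

Only an electric field acts, so F = qE = (−1.6×10⁻¹⁹ C)·(0, 26.0, -27.0) = (0, -4.16×10⁻¹⁸, 4.32×10⁻¹⁸) N.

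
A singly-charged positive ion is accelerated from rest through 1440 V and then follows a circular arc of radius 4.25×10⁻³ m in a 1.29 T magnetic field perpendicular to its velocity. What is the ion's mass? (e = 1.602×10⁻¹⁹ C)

m ≈ 1.67×10⁻²⁷ kg

Combine |q|V = ½mv² and r = mv/(|q|B): eliminate v to get m = qB²r²/(2V).
m = (1.602×10⁻¹⁹)(1.29)²(4.25×10⁻³)²/(2·1440) ≈ 1.67×10⁻²⁷ kg.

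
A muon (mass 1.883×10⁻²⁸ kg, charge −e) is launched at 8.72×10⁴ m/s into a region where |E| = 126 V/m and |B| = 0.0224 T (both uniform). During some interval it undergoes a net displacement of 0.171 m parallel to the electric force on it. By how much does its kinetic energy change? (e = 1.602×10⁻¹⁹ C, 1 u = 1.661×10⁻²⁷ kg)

ΔKE ≈ 3.45×10⁻¹⁸ J

The magnetic force is always ⟂ v and does no work; only the electric force changes KE.
ΔKE = F_E · d = |q|E d = (1.602×10⁻¹⁹)(126)(0.171) ≈ 3.45×10⁻¹⁸ J.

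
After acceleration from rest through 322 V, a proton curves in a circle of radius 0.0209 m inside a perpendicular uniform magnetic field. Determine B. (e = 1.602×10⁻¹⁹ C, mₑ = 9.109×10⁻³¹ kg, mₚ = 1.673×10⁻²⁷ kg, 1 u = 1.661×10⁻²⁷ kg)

v = √(2|q|V/m) = √(2·1.602×10⁻¹⁹·322/1.673×10⁻²⁷) ≈ 2.483×10⁵ m/s.
B = mv/(|q|r) = (1.673×10⁻²⁷)(2.483×10⁵)/((1.602×10⁻¹⁹)(0.0209)) ≈ 0.124 T.

B ≈ 0.124 T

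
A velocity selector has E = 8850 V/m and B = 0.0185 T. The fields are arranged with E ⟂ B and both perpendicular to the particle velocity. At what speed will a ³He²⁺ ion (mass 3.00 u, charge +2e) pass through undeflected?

For undeflected motion the electric and magnetic forces balance: qE = qvB.
v = E/B = 8850/0.0185 = 4.78×10⁵ m/s.

v = 4.78×10⁵ m/s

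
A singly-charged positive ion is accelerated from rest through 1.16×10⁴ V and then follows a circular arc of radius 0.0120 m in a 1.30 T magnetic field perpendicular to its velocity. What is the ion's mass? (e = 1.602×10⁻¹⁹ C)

m ≈ 1.68×10⁻²⁷ kg

Combine |q|V = ½mv² and r = mv/(|q|B): eliminate v to get m = qB²r²/(2V).
m = (1.602×10⁻¹⁹)(1.30)²(0.0120)²/(2·1.16×10⁴) ≈ 1.68×10⁻²⁷ kg.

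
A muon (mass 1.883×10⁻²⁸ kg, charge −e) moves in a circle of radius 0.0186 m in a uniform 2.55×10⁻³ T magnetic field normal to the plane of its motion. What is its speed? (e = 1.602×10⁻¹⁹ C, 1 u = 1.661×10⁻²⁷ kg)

From |q|vB = mv²/r, v = |q|Br/m.
v = (1.602×10⁻¹⁹)(2.55×10⁻³)(0.0186)/1.883×10⁻²⁸ ≈ 4.04×10⁴ m/s.

v ≈ 4.04×10⁴ m/s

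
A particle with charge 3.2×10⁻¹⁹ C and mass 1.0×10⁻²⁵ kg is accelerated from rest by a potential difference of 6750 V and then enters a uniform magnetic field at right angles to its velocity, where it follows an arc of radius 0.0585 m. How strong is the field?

v = √(2|q|V/m) = √(2·3.2×10⁻¹⁹·6750/1.0×10⁻²⁵) ≈ 2.078×10⁵ m/s.
B = mv/(|q|r) = (1.0×10⁻²⁵)(2.078×10⁵)/((3.2×10⁻¹⁹)(0.0585)) ≈ 1.11 T.

B ≈ 1.11 T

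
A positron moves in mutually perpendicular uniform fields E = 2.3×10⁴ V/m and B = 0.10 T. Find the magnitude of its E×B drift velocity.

In crossed fields the guiding centre drifts at v_d = |E×B|/B² = E/B, independent of charge and mass.
v_d = 2.3×10⁴/0.10 = 2.3×10⁵ m/s.

v_d ≈ 2.3×10⁵ m/s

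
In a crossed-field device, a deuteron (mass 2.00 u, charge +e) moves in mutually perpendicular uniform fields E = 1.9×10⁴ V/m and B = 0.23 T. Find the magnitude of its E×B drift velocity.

The steady drift has the magnetic force balancing the electric force, so v_d = E/B.
v_d = 1.9×10⁴/0.23 = 8.3×10⁴ m/s.

v_d ≈ 8.3×10⁴ m/s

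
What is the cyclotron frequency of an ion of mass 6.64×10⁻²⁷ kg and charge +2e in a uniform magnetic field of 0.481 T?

f ≈ 3.69×10⁶ Hz

f = |q|B/(2πm).
f = (3.204×10⁻¹⁹)(0.481)/(2π·6.64×10⁻²⁷) ≈ 3.69×10⁶ Hz.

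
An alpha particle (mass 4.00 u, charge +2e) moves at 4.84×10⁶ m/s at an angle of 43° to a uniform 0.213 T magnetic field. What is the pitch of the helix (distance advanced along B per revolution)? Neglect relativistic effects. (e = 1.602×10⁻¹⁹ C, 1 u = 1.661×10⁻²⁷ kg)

v∥ = v cosθ = 4.84×10⁶·cos43° ≈ 3.540×10⁶ m/s.
T = 2πm/(|q|B) = 2π(6.644×10⁻²⁷)/((3.204×10⁻¹⁹)(0.213)) ≈ 6.117×10⁻⁷ s.
pitch = v∥ T = (3.540×10⁶)(6.117×10⁻⁷) ≈ 2.17 m.

p ≈ 2.17 m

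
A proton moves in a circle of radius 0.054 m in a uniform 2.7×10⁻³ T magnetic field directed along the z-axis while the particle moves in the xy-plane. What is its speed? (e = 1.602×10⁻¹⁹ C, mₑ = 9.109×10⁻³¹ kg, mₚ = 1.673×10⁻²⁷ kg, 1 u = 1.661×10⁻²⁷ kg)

From |q|vB = mv²/r, v = |q|Br/m.
v = (1.602×10⁻¹⁹)(2.7×10⁻³)(0.054)/1.673×10⁻²⁷ ≈ 1.4×10⁴ m/s.

v ≈ 1.4×10⁴ m/s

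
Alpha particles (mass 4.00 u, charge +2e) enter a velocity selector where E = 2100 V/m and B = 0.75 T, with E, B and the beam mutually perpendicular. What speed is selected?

v = 2800 m/s

Zero net Lorentz force requires |qE| = |q v×B|, i.e. E = vB.
v = E/B = 2100/0.75 = 2800 m/s.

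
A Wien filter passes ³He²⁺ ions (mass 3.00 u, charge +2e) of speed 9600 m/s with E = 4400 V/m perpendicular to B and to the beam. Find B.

Balance of forces in the selector: qE = qvB ⇒ B = E/v.
B = 4400/9600 = 0.46 T.

B = 0.46 T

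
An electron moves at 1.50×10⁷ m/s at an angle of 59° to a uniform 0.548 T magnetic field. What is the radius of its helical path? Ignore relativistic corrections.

r ≈ 1.33×10⁻⁴ m

v⊥ = v sinθ = 1.50×10⁷·sin59° ≈ 1.286×10⁷ m/s.
r = m v⊥/(|q|B) = (9.109×10⁻³¹)(1.286×10⁷)/((1.602×10⁻¹⁹)(0.548)) ≈ 1.33×10⁻⁴ m.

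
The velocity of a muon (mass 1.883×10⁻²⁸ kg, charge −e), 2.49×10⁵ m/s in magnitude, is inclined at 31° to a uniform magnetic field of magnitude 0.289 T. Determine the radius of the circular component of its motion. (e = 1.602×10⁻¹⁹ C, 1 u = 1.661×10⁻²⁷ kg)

r ≈ 5.22×10⁻⁴ m

v⊥ = v sinθ = 2.49×10⁵·sin31° ≈ 1.282×10⁵ m/s.
r = m v⊥/(|q|B) = (1.883×10⁻²⁸)(1.282×10⁵)/((1.602×10⁻¹⁹)(0.289)) ≈ 5.22×10⁻⁴ m.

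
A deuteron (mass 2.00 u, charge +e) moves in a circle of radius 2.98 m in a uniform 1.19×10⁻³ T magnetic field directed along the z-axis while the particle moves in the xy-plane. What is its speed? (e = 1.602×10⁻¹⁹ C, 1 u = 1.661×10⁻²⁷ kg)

From |q|vB = mv²/r, v = |q|Br/m.
v = (1.602×10⁻¹⁹)(1.19×10⁻³)(2.98)/3.322×10⁻²⁷ ≈ 1.71×10⁵ m/s.

v ≈ 1.71×10⁵ m/s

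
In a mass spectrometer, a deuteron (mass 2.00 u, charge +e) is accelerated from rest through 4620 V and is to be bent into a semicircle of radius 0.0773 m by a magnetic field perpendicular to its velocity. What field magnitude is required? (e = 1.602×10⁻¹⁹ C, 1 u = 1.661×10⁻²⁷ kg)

B ≈ 0.179 T

v = √(2|q|V/m) = √(2·1.602×10⁻¹⁹·4620/3.322×10⁻²⁷) ≈ 6.675×10⁵ m/s.
B = mv/(|q|r) = (3.322×10⁻²⁷)(6.675×10⁵)/((1.602×10⁻¹⁹)(0.0773)) ≈ 0.179 T.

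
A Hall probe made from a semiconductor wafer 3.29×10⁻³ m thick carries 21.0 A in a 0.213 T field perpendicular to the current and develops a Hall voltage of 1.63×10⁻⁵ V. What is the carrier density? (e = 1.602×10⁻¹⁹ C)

From V_H = IB/(n e t), n = IB/(V_H e t).
n = (21.0)(0.213)/((1.63×10⁻⁵)(1.602×10⁻¹⁹)(3.29×10⁻³)) ≈ 5.21×10²⁶ m⁻³.

n ≈ 5.21×10²⁶ m⁻³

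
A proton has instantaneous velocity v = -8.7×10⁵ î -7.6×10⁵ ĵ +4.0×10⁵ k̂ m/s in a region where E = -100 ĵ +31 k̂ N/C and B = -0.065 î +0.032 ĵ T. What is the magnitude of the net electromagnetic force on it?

v×B = (-1.28×10⁴, -2.60×10⁴, -7.72×10⁴) N/C.
E + v×B = (-1.28×10⁴, -2.61×10⁴, -7.72×10⁴) N/C.
F = q(E + v×B) = (1.602×10⁻¹⁹ C)·(-1.28×10⁴, -2.61×10⁴, -7.72×10⁴) = (-2.05×10⁻¹⁵, -4.18×10⁻¹⁵, -1.24×10⁻¹⁴) N.
|F| = 1.32×10⁻¹⁴ N.

|F| ≈ 1.32×10⁻¹⁴ N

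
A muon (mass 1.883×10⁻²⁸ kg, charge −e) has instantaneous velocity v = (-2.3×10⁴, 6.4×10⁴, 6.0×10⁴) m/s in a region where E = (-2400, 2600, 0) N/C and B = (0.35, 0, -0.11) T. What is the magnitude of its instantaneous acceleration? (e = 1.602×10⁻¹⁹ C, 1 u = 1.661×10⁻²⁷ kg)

v×B = (-7040, 1.85×10⁴, -2.24×10⁴) N/C.
E + v×B = (-9440, 2.11×10⁴, -2.24×10⁴) N/C.
F = q(E + v×B) = (−1.602×10⁻¹⁹ C)·(-9440, 2.11×10⁴, -2.24×10⁴) = (1.51×10⁻¹⁵, -3.38×10⁻¹⁵, 3.59×10⁻¹⁵) N.
|a| = |F|/m = 5.153×10⁻¹⁵/1.883×10⁻²⁸ ≈ 2.74×10¹³ m/s².

|a| ≈ 2.74×10¹³ m/s²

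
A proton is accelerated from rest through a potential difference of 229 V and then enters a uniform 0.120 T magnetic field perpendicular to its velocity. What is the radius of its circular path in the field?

Acceleration: |q|V = ½mv² ⇒ v = √(2|q|V/m) = √(2·1.602×10⁻¹⁹·229/1.673×10⁻²⁷) ≈ 2.094×10⁵ m/s.
In the field: r = mv/(|q|B) = (1.673×10⁻²⁷)(2.094×10⁵)/((1.602×10⁻¹⁹)(0.120)) ≈ 0.0182 m.

r ≈ 0.0182 m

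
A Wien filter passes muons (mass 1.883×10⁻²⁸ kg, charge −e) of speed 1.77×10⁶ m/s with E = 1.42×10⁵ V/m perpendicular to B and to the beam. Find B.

B = 0.0802 T

Balance of forces in the selector: qE = qvB ⇒ B = E/v.
B = 1.42×10⁵/1.77×10⁶ = 0.0802 T.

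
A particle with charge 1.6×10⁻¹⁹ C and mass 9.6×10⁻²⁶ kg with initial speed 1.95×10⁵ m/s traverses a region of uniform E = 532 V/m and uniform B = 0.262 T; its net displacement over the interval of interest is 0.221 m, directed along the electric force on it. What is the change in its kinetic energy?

ΔKE ≈ 1.88×10⁻¹⁷ J

The magnetic force is always ⟂ v and does no work; only the electric force changes KE.
ΔKE = F_E · d = |q|E d = (1.6×10⁻¹⁹)(532)(0.221) ≈ 1.88×10⁻¹⁷ J.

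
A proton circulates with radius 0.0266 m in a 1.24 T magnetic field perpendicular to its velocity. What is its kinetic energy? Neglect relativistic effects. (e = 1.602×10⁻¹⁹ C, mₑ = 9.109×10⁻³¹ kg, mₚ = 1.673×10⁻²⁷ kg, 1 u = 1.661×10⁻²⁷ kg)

KE ≈ 8.34×10⁻¹⁵ J

v = |q|Br/m, then KE = ½mv² = (qBr)²/(2m).
v = (1.602×10⁻¹⁹)(1.24)(0.0266)/1.673×10⁻²⁷ ≈ 3.158×10⁶ m/s.
KE = ½(1.673×10⁻²⁷)(3.158×10⁶)² ≈ 8.34×10⁻¹⁵ J.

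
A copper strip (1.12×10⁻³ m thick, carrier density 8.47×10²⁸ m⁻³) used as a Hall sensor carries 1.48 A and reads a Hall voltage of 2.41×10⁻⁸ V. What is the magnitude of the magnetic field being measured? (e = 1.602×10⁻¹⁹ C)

B ≈ 0.247 T

From V_H = IB/(n e t), B = V_H n e t / I.
B = (2.41×10⁻⁸)(8.47×10²⁸)(1.602×10⁻¹⁹)(1.12×10⁻³)/1.48 ≈ 0.247 T.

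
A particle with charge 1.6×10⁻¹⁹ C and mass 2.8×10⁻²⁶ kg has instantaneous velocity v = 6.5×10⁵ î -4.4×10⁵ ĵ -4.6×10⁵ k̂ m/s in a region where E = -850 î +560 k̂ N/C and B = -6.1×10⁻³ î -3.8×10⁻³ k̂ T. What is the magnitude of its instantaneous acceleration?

|a| ≈ 3.28×10¹⁰ m/s²

v×B = (1670, 5280, -2680) N/C.
E + v×B = (822, 5280, -2120) N/C.
F = q(E + v×B) = (1.6×10⁻¹⁹ C)·(822, 5280, -2120) = (1.32×10⁻¹⁶, 8.44×10⁻¹⁶, -3.40×10⁻¹⁶) N.
|a| = |F|/m = 9.195×10⁻¹⁶/2.8×10⁻²⁶ ≈ 3.28×10¹⁰ m/s².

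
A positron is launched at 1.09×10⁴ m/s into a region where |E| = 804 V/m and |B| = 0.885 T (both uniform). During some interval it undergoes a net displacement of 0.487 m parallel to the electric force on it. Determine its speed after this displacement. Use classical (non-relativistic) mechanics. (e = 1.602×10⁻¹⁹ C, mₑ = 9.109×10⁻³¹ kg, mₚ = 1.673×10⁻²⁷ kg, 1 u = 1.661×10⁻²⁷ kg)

v_f ≈ 1.17×10⁷ m/s

B does no work; ΔKE = |q|E d.
½mv_f² = ½mv₀² + |q|Ed = ½(9.109×10⁻³¹)(1.09×10⁴)² + (1.602×10⁻¹⁹)(804)(0.487) ≈ 5.411×10⁻²³ J + 6.273×10⁻¹⁷ J ≈ 6.273×10⁻¹⁷ J.
v_f = √(2·6.273×10⁻¹⁷/9.109×10⁻³¹) ≈ 1.17×10⁷ m/s.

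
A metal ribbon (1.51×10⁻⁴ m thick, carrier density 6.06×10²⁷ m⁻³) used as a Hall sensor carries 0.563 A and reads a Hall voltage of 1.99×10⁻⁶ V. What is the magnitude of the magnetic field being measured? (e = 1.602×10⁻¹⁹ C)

From V_H = IB/(n e t), B = V_H n e t / I.
B = (1.99×10⁻⁶)(6.06×10²⁷)(1.602×10⁻¹⁹)(1.51×10⁻⁴)/0.563 ≈ 0.518 T.

B ≈ 0.518 T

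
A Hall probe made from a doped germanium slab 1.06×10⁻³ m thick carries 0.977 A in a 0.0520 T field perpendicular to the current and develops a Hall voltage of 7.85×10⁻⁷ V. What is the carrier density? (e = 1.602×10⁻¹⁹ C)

From V_H = IB/(n e t), n = IB/(V_H e t).
n = (0.977)(0.0520)/((7.85×10⁻⁷)(1.602×10⁻¹⁹)(1.06×10⁻³)) ≈ 3.81×10²⁶ m⁻³.

n ≈ 3.81×10²⁶ m⁻³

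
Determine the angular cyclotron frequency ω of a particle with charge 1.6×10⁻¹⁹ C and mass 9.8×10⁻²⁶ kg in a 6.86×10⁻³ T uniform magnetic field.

ω ≈ 1.12×10⁴ rad/s

ω = |q|B/m.
ω = (1.6×10⁻¹⁹)(6.86×10⁻³)/9.8×10⁻²⁶ ≈ 1.12×10⁴ rad/s.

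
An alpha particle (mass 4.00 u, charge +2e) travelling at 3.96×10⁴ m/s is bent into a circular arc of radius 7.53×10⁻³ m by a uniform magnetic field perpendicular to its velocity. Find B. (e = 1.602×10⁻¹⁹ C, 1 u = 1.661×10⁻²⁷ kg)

From |q|vB = mv²/r, B = mv/(|q|r).
B = (6.644×10⁻²⁷)(3.96×10⁴)/((3.204×10⁻¹⁹)(7.53×10⁻³)) ≈ 0.109 T.

B ≈ 0.109 T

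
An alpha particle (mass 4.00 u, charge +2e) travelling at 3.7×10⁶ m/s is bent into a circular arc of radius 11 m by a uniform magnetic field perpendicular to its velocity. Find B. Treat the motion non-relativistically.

B ≈ 7.0×10⁻³ T

From |q|vB = mv²/r, B = mv/(|q|r).
B = (6.644×10⁻²⁷)(3.7×10⁶)/((3.204×10⁻¹⁹)(11)) ≈ 7.0×10⁻³ T.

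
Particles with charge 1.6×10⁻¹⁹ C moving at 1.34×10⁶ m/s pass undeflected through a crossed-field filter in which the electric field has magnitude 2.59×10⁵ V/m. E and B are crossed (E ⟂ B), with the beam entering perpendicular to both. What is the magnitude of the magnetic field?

Balance of forces in the selector: qE = qvB ⇒ B = E/v.
B = 2.59×10⁵/1.34×10⁶ = 0.193 T.

B = 0.193 T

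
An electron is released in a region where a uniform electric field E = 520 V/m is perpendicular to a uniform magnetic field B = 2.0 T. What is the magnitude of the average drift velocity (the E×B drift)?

The E×B drift speed is v_d = E/B.
v_d = 520/2.0 = 260 m/s.

v_d ≈ 260 m/s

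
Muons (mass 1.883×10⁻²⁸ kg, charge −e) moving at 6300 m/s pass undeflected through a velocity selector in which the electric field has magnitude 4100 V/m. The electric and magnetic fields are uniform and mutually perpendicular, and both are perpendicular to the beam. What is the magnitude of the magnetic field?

Balance of forces in the selector: qE = qvB ⇒ B = E/v.
B = 4100/6300 = 0.65 T.

B = 0.65 T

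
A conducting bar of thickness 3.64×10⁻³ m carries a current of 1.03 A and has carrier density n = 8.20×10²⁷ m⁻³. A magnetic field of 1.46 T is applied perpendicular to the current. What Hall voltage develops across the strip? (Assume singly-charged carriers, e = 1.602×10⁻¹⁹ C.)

V_H = IB/(n e t).
V_H = (1.03)(1.46)/((8.20×10²⁷)(1.602×10⁻¹⁹)(3.64×10⁻³)) ≈ 3.14×10⁻⁷ V.

V_H ≈ 3.14×10⁻⁷ V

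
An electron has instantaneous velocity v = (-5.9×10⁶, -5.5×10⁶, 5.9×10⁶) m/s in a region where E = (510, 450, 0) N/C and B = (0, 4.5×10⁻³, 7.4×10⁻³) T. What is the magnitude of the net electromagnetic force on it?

v×B = (-6.72×10⁴, 4.37×10⁴, -2.65×10⁴) N/C.
E + v×B = (-6.67×10⁴, 4.41×10⁴, -2.65×10⁴) N/C.
F = q(E + v×B) = (−1.602×10⁻¹⁹ C)·(-6.67×10⁴, 4.41×10⁴, -2.65×10⁴) = (1.07×10⁻¹⁴, -7.07×10⁻¹⁵, 4.25×10⁻¹⁵) N.
|F| = 1.35×10⁻¹⁴ N.

|F| ≈ 1.35×10⁻¹⁴ N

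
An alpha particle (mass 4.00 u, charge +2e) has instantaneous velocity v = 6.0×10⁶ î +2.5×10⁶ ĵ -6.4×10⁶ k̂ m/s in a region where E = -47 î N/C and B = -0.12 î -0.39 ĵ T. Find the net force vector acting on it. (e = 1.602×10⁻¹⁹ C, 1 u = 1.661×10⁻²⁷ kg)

F ≈ (-8.00×10⁻¹³, 2.46×10⁻¹³, -6.54×10⁻¹³) N

v×B = (-2.50×10⁶, 7.68×10⁵, -2.04×10⁶) N/C.
E + v×B = (-2.50×10⁶, 7.68×10⁵, -2.04×10⁶) N/C.
F = q(E + v×B) = (3.204×10⁻¹⁹ C)·(-2.50×10⁶, 7.68×10⁵, -2.04×10⁶) = (-8.00×10⁻¹³, 2.46×10⁻¹³, -6.54×10⁻¹³) N.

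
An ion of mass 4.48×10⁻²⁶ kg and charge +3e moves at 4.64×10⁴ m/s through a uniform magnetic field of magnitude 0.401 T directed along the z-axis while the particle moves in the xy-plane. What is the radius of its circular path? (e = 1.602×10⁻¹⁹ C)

The magnetic force provides the centripetal force: |q|vB = mv²/r.
r = mv/(|q|B) = (4.48×10⁻²⁶)(4.64×10⁴)/((4.806×10⁻¹⁹)(0.401)) ≈ 0.0108 m.

r ≈ 0.0108 m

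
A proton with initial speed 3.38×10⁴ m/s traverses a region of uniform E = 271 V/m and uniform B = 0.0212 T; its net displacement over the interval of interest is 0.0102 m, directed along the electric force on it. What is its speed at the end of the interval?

v_f ≈ 4.09×10⁴ m/s

B does no work; ΔKE = |q|E d.
½mv_f² = ½mv₀² + |q|Ed = ½(1.673×10⁻²⁷)(3.38×10⁴)² + (1.602×10⁻¹⁹)(271)(0.0102) ≈ 9.557×10⁻¹⁹ J + 4.428×10⁻¹⁹ J ≈ 1.398×10⁻¹⁸ J.
v_f = √(2·1.398×10⁻¹⁸/1.673×10⁻²⁷) ≈ 4.09×10⁴ m/s.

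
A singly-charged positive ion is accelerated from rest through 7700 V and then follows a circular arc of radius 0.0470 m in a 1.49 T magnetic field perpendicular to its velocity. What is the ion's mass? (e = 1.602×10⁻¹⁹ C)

m ≈ 5.10×10⁻²⁶ kg

Combine |q|V = ½mv² and r = mv/(|q|B): eliminate v to get m = qB²r²/(2V).
m = (1.602×10⁻¹⁹)(1.49)²(0.0470)²/(2·7700) ≈ 5.10×10⁻²⁶ kg.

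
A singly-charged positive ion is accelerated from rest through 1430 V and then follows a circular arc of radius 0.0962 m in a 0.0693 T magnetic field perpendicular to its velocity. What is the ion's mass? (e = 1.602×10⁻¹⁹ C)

Combine |q|V = ½mv² and r = mv/(|q|B): eliminate v to get m = qB²r²/(2V).
m = (1.602×10⁻¹⁹)(0.0693)²(0.0962)²/(2·1430) ≈ 2.49×10⁻²⁷ kg.

m ≈ 2.49×10⁻²⁷ kg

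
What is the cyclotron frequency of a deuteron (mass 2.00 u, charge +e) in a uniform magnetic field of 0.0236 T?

f = |q|B/(2πm).
f = (1.602×10⁻¹⁹)(0.0236)/(2π·3.322×10⁻²⁷) ≈ 1.81×10⁵ Hz.

f ≈ 1.81×10⁵ Hz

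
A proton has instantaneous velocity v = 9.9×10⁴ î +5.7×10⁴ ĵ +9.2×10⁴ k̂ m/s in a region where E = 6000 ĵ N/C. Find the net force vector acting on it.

Only an electric field acts, so F = qE = (1.602×10⁻¹⁹ C)·(0, 6000, 0) = (0, 9.61×10⁻¹⁶, 0) N.

F ≈ (0, 9.61×10⁻¹⁶, 0) N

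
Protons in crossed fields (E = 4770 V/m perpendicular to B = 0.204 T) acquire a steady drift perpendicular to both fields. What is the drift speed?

v_d ≈ 2.34×10⁴ m/s

The E×B drift speed is v_d = E/B.
v_d = 4770/0.204 = 2.34×10⁴ m/s.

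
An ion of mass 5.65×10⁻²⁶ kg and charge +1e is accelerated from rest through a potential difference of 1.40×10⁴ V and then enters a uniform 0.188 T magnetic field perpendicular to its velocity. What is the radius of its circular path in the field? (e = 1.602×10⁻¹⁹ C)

Acceleration: |q|V = ½mv² ⇒ v = √(2|q|V/m) = √(2·1.602×10⁻¹⁹·1.40×10⁴/5.65×10⁻²⁶) ≈ 2.818×10⁵ m/s.
In the field: r = mv/(|q|B) = (5.65×10⁻²⁶)(2.818×10⁵)/((1.602×10⁻¹⁹)(0.188)) ≈ 0.529 m.

r ≈ 0.529 m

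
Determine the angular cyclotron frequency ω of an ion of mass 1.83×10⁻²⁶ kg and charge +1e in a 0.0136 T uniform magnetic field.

ω = |q|B/m.
ω = (1.602×10⁻¹⁹)(0.0136)/1.83×10⁻²⁶ ≈ 1.19×10⁵ rad/s.

ω ≈ 1.19×10⁵ rad/s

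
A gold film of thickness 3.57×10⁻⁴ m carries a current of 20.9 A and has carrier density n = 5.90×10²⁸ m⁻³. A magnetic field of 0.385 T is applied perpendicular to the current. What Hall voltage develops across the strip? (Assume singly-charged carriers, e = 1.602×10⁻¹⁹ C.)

V_H = IB/(n e t).
V_H = (20.9)(0.385)/((5.90×10²⁸)(1.602×10⁻¹⁹)(3.57×10⁻⁴)) ≈ 2.38×10⁻⁶ V.

V_H ≈ 2.38×10⁻⁶ V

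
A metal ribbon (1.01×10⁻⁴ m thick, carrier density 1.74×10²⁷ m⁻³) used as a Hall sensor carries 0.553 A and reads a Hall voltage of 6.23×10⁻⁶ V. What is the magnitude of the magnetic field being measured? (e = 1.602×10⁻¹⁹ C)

B ≈ 0.317 T

From V_H = IB/(n e t), B = V_H n e t / I.
B = (6.23×10⁻⁶)(1.74×10²⁷)(1.602×10⁻¹⁹)(1.01×10⁻⁴)/0.553 ≈ 0.317 T.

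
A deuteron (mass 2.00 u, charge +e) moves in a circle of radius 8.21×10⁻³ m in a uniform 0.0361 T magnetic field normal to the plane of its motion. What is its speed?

From |q|vB = mv²/r, v = |q|Br/m.
v = (1.602×10⁻¹⁹)(0.0361)(8.21×10⁻³)/3.322×10⁻²⁷ ≈ 1.43×10⁴ m/s.

v ≈ 1.43×10⁴ m/s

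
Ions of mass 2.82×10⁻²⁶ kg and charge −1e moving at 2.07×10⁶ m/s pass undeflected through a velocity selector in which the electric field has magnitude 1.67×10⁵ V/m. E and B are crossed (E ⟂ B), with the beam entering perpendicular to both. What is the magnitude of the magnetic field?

Balance of forces in the selector: qE = qvB ⇒ B = E/v.
B = 1.67×10⁵/2.07×10⁶ = 0.0807 T.

B = 0.0807 T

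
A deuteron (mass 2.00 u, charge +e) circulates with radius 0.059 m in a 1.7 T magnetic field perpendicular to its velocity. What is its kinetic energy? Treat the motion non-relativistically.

KE ≈ 2.4×10⁵ eV

v = |q|Br/m, then KE = ½mv² = (qBr)²/(2m).
v = (1.602×10⁻¹⁹)(1.7)(0.059)/3.322×10⁻²⁷ ≈ 4.837×10⁶ m/s.
KE = ½(3.322×10⁻²⁷)(4.837×10⁶)² ≈ 3.9×10⁻¹⁴ J = 2.4×10⁵ eV.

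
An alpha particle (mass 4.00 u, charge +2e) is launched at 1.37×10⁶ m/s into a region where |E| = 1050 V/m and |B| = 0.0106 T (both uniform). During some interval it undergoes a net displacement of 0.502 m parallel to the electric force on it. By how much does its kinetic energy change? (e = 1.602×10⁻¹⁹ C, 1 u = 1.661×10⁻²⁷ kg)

The magnetic force is always ⟂ v and does no work; only the electric force changes KE.
ΔKE = F_E · d = |q|E d = (3.204×10⁻¹⁹)(1050)(0.502) ≈ 1.69×10⁻¹⁶ J.

ΔKE ≈ 1.69×10⁻¹⁶ J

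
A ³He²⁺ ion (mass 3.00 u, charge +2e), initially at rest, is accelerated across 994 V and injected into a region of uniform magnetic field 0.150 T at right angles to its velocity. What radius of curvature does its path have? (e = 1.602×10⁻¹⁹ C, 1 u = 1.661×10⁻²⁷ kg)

Acceleration: |q|V = ½mv² ⇒ v = √(2|q|V/m) = √(2·3.204×10⁻¹⁹·994/4.983×10⁻²⁷) ≈ 3.575×10⁵ m/s.
In the field: r = mv/(|q|B) = (4.983×10⁻²⁷)(3.575×10⁵)/((3.204×10⁻¹⁹)(0.150)) ≈ 0.0371 m.

r ≈ 0.0371 m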